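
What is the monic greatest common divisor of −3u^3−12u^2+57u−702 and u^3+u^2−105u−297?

By polynomial division,
  −3u^3−12u^2+57u−702 = (−3)(u^3+u^2−105u−297) + (−9u^2−258u−1593)
  u^3+u^2−105u−297 = (−(1/9)u+83/27)(−9u^2−258u−1593) + ((4600/9)u+4600)
  −9u^2−258u−1593 = (−(81/4600)u−1593/4600)((4600/9)u+4600) + (0)
Last nonzero remainder: (4600/9)u+4600. Dividing through by 4600/9 gives the monic gcd u+9.

u+9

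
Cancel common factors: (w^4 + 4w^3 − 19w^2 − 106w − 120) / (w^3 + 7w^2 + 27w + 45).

By polynomial division,
  w^4 + 4w^3 − 19w^2 − 106w − 120 = (w − 3)(w^3 + 7w^2 + 27w + 45) + (−25w^2 − 70w + 15)
  w^3 + 7w^2 + 27w + 45 = (−(1/25)w − 21/125)(−25w^2 − 70w + 15) + ((396/25)w + 1188/25)
  −25w^2 − 70w + 15 = (−(625/396)w + 125/396)((396/25)w + 1188/25) + (0)
Last nonzero remainder: (396/25)w + 1188/25. Dividing through by 396/25 gives the monic gcd w + 3.
Cancel w + 3 from numerator and denominator to get the reduced form.

(w^3 + w^2 − 22w − 40)/(w^2 + 4w + 15)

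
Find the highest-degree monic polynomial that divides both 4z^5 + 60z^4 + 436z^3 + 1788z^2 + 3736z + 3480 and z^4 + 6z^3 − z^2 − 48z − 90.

By polynomial division,
  4z^5 + 60z^4 + 436z^3 + 1788z^2 + 3736z + 3480 = (4z + 36)(z^4 + 6z^3 − z^2 − 48z − 90) + (224z^3 + 2016z^2 + 5824z + 6720)
  z^4 + 6z^3 − z^2 − 48z − 90 = ((1/224)z − 3/224)(224z^3 + 2016z^2 + 5824z + 6720) + (0)
Last nonzero remainder: 224z^3 + 2016z^2 + 5824z + 6720. Dividing through by 224 gives the monic gcd z^3 + 9z^2 + 26z + 30.

z^3 + 9z^2 + 26z + 30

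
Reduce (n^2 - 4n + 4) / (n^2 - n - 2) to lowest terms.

Euclidean algorithm in ℚ[n]:
  n^2 - 4n + 4 = (n^2 - n - 2) + (-3n + 6)
  n^2 - n - 2 = (-(1/3)n - 1/3)(-3n + 6) + (0)
Last nonzero remainder: -3n + 6. Dividing through by -3 gives the monic gcd n - 2.
Cancel n - 2 from numerator and denominator to get the reduced form.

(n - 2)/(n + 1)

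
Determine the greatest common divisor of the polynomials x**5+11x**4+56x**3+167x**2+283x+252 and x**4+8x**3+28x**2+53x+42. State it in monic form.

x**2+3x+7

Repeated division with remainder:
  x**5+11x**4+56x**3+167x**2+283x+252 = (x+3)(x**4+8x**3+28x**2+53x+42) + (4x**3+30x**2+82x+126)
  x**4+8x**3+28x**2+53x+42 = ((1/4)x+1/8)(4x**3+30x**2+82x+126) + ((15/4)x**2+(45/4)x+105/4)
  4x**3+30x**2+82x+126 = ((16/15)x+24/5)((15/4)x**2+(45/4)x+105/4) + (0)
Last nonzero remainder: (15/4)x**2+(45/4)x+105/4. Dividing through by 15/4 gives the monic gcd x**2+3x+7.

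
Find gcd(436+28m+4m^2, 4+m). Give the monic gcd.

1

Euclidean algorithm in ℚ[m]:
  4m^2+28m+436 = (4m+12)(m+4) + (388)
  m+4 = ((1/388)m+1/97)(388) + (0)
The last nonzero remainder is the constant 388, so the polynomials are coprime and gcd = 1.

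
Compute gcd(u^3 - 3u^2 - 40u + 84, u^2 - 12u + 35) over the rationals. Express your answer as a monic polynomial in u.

u - 7

Repeated division with remainder:
  u^3 - 3u^2 - 40u + 84 = (u + 9)(u^2 - 12u + 35) + (33u - 231)
  u^2 - 12u + 35 = ((1/33)u - 5/33)(33u - 231) + (0)
Last nonzero remainder: 33u - 231. Dividing through by 33 gives the monic gcd u - 7.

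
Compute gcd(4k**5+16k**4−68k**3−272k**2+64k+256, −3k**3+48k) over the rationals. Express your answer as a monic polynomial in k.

k**2−16

Repeated division with remainder:
  4k**5+16k**4−68k**3−272k**2+64k+256 = (−(4/3)k**2−(16/3)k+4/3)(−3k**3+48k) + (−16k**2+256)
  −3k**3+48k = ((3/16)k)(−16k**2+256) + (0)
Last nonzero remainder: −16k**2+256. Dividing through by −16 gives the monic gcd k**2−16.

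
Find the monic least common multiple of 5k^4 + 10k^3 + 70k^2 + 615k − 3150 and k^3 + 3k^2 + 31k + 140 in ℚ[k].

k^5 + 6k^4 + 22k^3 + 179k^2 − 138k − 2520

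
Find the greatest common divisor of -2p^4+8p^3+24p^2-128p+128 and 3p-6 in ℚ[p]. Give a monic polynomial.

Euclidean algorithm in ℚ[p]:
  -2p^4+8p^3+24p^2-128p+128 = (-(2/3)p^3+(4/3)p^2+(32/3)p-64/3)(3p-6) + (0)
Last nonzero remainder: 3p-6. Dividing through by 3 gives the monic gcd p-2.

p-2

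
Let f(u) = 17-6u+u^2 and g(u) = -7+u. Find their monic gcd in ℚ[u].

1

Euclidean algorithm in ℚ[u]:
  u^2-6u+17 = (u+1)(u-7) + (24)
  u-7 = ((1/24)u-7/24)(24) + (0)
The last nonzero remainder is the constant 24, so the polynomials are coprime and gcd = 1.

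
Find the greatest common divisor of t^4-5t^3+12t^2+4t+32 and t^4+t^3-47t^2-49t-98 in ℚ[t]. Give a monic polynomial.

Apply the Euclidean algorithm:
  t^4-5t^3+12t^2+4t+32 = (t^4+t^3-47t^2-49t-98) + (-6t^3+59t^2+53t+130)
  t^4+t^3-47t^2-49t-98 = (-(1/6)t-65/36)(-6t^3+59t^2+53t+130) + ((2461/36)t^2+(2461/36)t+2461/18)
  -6t^3+59t^2+53t+130 = (-(216/2461)t+2340/2461)((2461/36)t^2+(2461/36)t+2461/18) + (0)
Last nonzero remainder: (2461/36)t^2+(2461/36)t+2461/18. Dividing through by 2461/36 gives the monic gcd t^2+t+2.

t^2+t+2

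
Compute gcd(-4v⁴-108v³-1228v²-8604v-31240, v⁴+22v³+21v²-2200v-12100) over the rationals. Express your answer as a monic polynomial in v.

v²+21v+110

Euclidean algorithm in ℚ[v]:
  -4v⁴-108v³-1228v²-8604v-31240 = (-4)(v⁴+22v³+21v²-2200v-12100) + (-20v³-1144v²-17404v-79640)
  v⁴+22v³+21v²-2200v-12100 = (-(1/20)v+44/25)(-20v³-1144v²-17404v-79640) + ((29106/25)v²+(611226/25)v+640332/5)
  -20v³-1144v²-17404v-79640 = (-(250/14553)v-9050/14553)((29106/25)v²+(611226/25)v+640332/5) + (0)
Last nonzero remainder: (29106/25)v²+(611226/25)v+640332/5. Dividing through by 29106/25 gives the monic gcd v²+21v+110.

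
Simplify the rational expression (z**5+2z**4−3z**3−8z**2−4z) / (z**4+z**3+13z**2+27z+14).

By polynomial division,
  z**5+2z**4−3z**3−8z**2−4z = (z+1)(z**4+z**3+13z**2+27z+14) + (−17z**3−48z**2−45z−14)
  z**4+z**3+13z**2+27z+14 = (−(1/17)z+31/289)(−17z**3−48z**2−45z−14) + ((4480/289)z**2+(8960/289)z+4480/289)
  −17z**3−48z**2−45z−14 = (−(4913/4480)z−289/320)((4480/289)z**2+(8960/289)z+4480/289) + (0)
Last nonzero remainder: (4480/289)z**2+(8960/289)z+4480/289. Dividing through by 4480/289 gives the monic gcd z**2+2z+1.
Cancel z**2+2z+1 from numerator and denominator to get the reduced form.

(z**3−4z)/(z**2−z+14)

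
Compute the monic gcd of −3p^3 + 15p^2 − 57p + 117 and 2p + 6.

Repeated division with remainder:
  −3p^3 + 15p^2 − 57p + 117 = (−(3/2)p^2 + 12p − 129/2)(2p + 6) + (504)
  2p + 6 = ((1/252)p + 1/84)(504) + (0)
The last nonzero remainder is the constant 504, so the polynomials are coprime and gcd = 1.

1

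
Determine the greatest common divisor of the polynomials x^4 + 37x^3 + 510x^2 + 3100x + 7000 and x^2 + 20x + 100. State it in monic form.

x^2 + 20x + 100

Repeated division with remainder:
  x^4 + 37x^3 + 510x^2 + 3100x + 7000 = (x^2 + 17x + 70)(x^2 + 20x + 100) + (0)
The last nonzero remainder x^2 + 20x + 100 is already monic.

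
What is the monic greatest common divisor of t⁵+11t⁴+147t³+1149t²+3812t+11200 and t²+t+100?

By polynomial division,
  t⁵+11t⁴+147t³+1149t²+3812t+11200 = (t³+10t²+37t+112)(t²+t+100) + (0)
The last nonzero remainder t²+t+100 is already monic.

t²+t+100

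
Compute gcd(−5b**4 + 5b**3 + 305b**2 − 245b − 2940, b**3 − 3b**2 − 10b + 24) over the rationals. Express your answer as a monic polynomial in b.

Repeated division with remainder:
  −5b**4 + 5b**3 + 305b**2 − 245b − 2940 = (−5b − 10)(b**3 − 3b**2 − 10b + 24) + (225b**2 − 225b − 2700)
  b**3 − 3b**2 − 10b + 24 = ((1/225)b − 2/225)(225b**2 − 225b − 2700) + (0)
Last nonzero remainder: 225b**2 − 225b − 2700. Dividing through by 225 gives the monic gcd b**2 − b − 12.

b**2 − b − 12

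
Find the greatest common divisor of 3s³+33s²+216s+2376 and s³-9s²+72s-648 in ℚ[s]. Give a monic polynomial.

Euclidean algorithm in ℚ[s]:
  3s³+33s²+216s+2376 = (3)(s³-9s²+72s-648) + (60s²+4320)
  s³-9s²+72s-648 = ((1/60)s-3/20)(60s²+4320) + (0)
Last nonzero remainder: 60s²+4320. Dividing through by 60 gives the monic gcd s²+72.

s²+72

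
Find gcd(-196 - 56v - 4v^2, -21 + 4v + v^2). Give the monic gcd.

7 + v

By polynomial division,
  -4v^2 - 56v - 196 = (-4)(v^2 + 4v - 21) + (-40v - 280)
  v^2 + 4v - 21 = (-(1/40)v + 3/40)(-40v - 280) + (0)
Last nonzero remainder: -40v - 280. Dividing through by -40 gives the monic gcd v + 7.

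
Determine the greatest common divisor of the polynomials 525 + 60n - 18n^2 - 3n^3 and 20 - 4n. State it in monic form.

-5 + n

Repeated division with remainder:
  -3n^3 - 18n^2 + 60n + 525 = ((3/4)n^2 + (33/4)n + 105/4)(-4n + 20) + (0)
Last nonzero remainder: -4n + 20. Dividing through by -4 gives the monic gcd n - 5.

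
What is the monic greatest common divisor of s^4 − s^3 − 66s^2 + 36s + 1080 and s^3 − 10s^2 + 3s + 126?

Euclidean algorithm in ℚ[s]:
  s^4 − s^3 − 66s^2 + 36s + 1080 = (s + 9)(s^3 − 10s^2 + 3s + 126) + (21s^2 − 117s − 54)
  s^3 − 10s^2 + 3s + 126 = ((1/21)s − 31/147)(21s^2 − 117s − 54) + (−(936/49)s + 5616/49)
  21s^2 − 117s − 54 = (−(343/312)s − 49/104)(−(936/49)s + 5616/49) + (0)
Last nonzero remainder: −(936/49)s + 5616/49. Dividing through by −936/49 gives the monic gcd s − 6.

s − 6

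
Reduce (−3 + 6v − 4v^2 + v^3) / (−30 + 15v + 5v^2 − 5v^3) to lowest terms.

(1 − v)/(10 + 5v)

By polynomial division,
  v^3 − 4v^2 + 6v − 3 = (−1/5)(−5v^3 + 5v^2 + 15v − 30) + (−3v^2 + 9v − 9)
  −5v^3 + 5v^2 + 15v − 30 = ((5/3)v + 10/3)(−3v^2 + 9v − 9) + (0)
Last nonzero remainder: −3v^2 + 9v − 9. Dividing through by −3 gives the monic gcd v^2 − 3v + 3.
Cancel v^2 − 3v + 3 from numerator and denominator to get the reduced form.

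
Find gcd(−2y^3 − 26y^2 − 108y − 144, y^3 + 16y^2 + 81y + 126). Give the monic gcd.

y^2 + 9y + 18

Euclidean algorithm in ℚ[y]:
  −2y^3 − 26y^2 − 108y − 144 = (−2)(y^3 + 16y^2 + 81y + 126) + (6y^2 + 54y + 108)
  y^3 + 16y^2 + 81y + 126 = ((1/6)y + 7/6)(6y^2 + 54y + 108) + (0)
Last nonzero remainder: 6y^2 + 54y + 108. Dividing through by 6 gives the monic gcd y^2 + 9y + 18.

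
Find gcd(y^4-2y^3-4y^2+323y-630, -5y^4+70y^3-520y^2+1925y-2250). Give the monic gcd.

Euclidean algorithm in ℚ[y]:
  y^4-2y^3-4y^2+323y-630 = (-1/5)(-5y^4+70y^3-520y^2+1925y-2250) + (12y^3-108y^2+708y-1080)
  -5y^4+70y^3-520y^2+1925y-2250 = (-(5/12)y+25/12)(12y^3-108y^2+708y-1080) + (0)
Last nonzero remainder: 12y^3-108y^2+708y-1080. Dividing through by 12 gives the monic gcd y^3-9y^2+59y-90.

y^3-9y^2+59y-90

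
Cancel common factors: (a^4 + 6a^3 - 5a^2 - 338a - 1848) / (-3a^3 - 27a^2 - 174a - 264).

Repeated division with remainder:
  a^4 + 6a^3 - 5a^2 - 338a - 1848 = (-(1/3)a + 1)(-3a^3 - 27a^2 - 174a - 264) + (-36a^2 - 252a - 1584)
  -3a^3 - 27a^2 - 174a - 264 = ((1/12)a + 1/6)(-36a^2 - 252a - 1584) + (0)
Last nonzero remainder: -36a^2 - 252a - 1584. Dividing through by -36 gives the monic gcd a^2 + 7a + 44.
Cancel a^2 + 7a + 44 from numerator and denominator to get the reduced form.

(-a^2 + a + 42)/(3a + 6)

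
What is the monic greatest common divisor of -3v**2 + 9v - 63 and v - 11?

Euclidean algorithm in ℚ[v]:
  -3v**2 + 9v - 63 = (-3v - 24)(v - 11) + (-327)
  v - 11 = (-(1/327)v + 11/327)(-327) + (0)
The last nonzero remainder is the constant -327, so the polynomials are coprime and gcd = 1.

1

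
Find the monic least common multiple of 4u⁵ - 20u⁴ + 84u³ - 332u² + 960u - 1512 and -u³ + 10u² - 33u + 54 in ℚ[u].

Repeated division with remainder:
  4u⁵ - 20u⁴ + 84u³ - 332u² + 960u - 1512 = (-4u² - 20u - 152)(-u³ + 10u² - 33u + 54) + (744u² - 2976u + 6696)
  -u³ + 10u² - 33u + 54 = (-(1/744)u + 1/124)(744u² - 2976u + 6696) + (0)
Last nonzero remainder: 744u² - 2976u + 6696. Dividing through by 744 gives the monic gcd u² - 4u + 9.
Then lcm(f, g) = f·g / gcd(f, g); expanding and making the result monic gives the answer.

u⁶ - 11u⁵ + 51u⁴ - 209u³ + 738u² - 1818u + 2268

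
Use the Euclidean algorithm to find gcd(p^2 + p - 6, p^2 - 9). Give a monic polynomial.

p + 3

Repeated division with remainder:
  p^2 + p - 6 = (p^2 - 9) + (p + 3)
  p^2 - 9 = (p - 3)(p + 3) + (0)
The last nonzero remainder p + 3 is already monic.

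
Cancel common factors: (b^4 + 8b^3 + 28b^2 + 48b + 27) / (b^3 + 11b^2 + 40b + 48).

(b^3 + 5b^2 + 13b + 9)/(b^2 + 8b + 16)

By polynomial division,
  b^4 + 8b^3 + 28b^2 + 48b + 27 = (b - 3)(b^3 + 11b^2 + 40b + 48) + (21b^2 + 120b + 171)
  b^3 + 11b^2 + 40b + 48 = ((1/21)b + 37/147)(21b^2 + 120b + 171) + ((81/49)b + 243/49)
  21b^2 + 120b + 171 = ((343/27)b + 931/27)((81/49)b + 243/49) + (0)
Last nonzero remainder: (81/49)b + 243/49. Dividing through by 81/49 gives the monic gcd b + 3.
Cancel b + 3 from numerator and denominator to get the reduced form.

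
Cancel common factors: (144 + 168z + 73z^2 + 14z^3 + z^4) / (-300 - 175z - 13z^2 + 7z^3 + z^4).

Euclidean algorithm in ℚ[z]:
  z^4 + 14z^3 + 73z^2 + 168z + 144 = (z^4 + 7z^3 - 13z^2 - 175z - 300) + (7z^3 + 86z^2 + 343z + 444)
  z^4 + 7z^3 - 13z^2 - 175z - 300 = ((1/7)z - 37/49)(7z^3 + 86z^2 + 343z + 444) + ((144/49)z^2 + (144/7)z + 1728/49)
  7z^3 + 86z^2 + 343z + 444 = ((343/144)z + 1813/144)((144/49)z^2 + (144/7)z + 1728/49) + (0)
Last nonzero remainder: (144/49)z^2 + (144/7)z + 1728/49. Dividing through by 144/49 gives the monic gcd z^2 + 7z + 12.
Cancel z^2 + 7z + 12 from numerator and denominator to get the reduced form.

(12 + 7z + z^2)/(-25 + z^2)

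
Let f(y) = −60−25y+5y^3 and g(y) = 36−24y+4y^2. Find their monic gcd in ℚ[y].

−3+y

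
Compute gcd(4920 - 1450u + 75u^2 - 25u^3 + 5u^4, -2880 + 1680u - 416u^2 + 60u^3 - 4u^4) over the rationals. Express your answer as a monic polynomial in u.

24 - 10u + u^2

Repeated division with remainder:
  5u^4 - 25u^3 + 75u^2 - 1450u + 4920 = (-5/4)(-4u^4 + 60u^3 - 416u^2 + 1680u - 2880) + (50u^3 - 445u^2 + 650u + 1320)
  -4u^4 + 60u^3 - 416u^2 + 1680u - 2880 = (-(2/25)u + 61/125)(50u^3 - 445u^2 + 650u + 1320) + (-(3671/25)u^2 + (7342/5)u - 88104/25)
  50u^3 - 445u^2 + 650u + 1320 = (-(1250/3671)u - 1375/3671)(-(3671/25)u^2 + (7342/5)u - 88104/25) + (0)
Last nonzero remainder: -(3671/25)u^2 + (7342/5)u - 88104/25. Dividing through by -3671/25 gives the monic gcd u^2 - 10u + 24.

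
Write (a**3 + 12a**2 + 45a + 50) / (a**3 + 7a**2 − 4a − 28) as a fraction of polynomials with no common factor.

(a**2 + 10a + 25)/(a**2 + 5a − 14)

Euclidean algorithm in ℚ[a]:
  a**3 + 12a**2 + 45a + 50 = (a**3 + 7a**2 − 4a − 28) + (5a**2 + 49a + 78)
  a**3 + 7a**2 − 4a − 28 = ((1/5)a − 14/25)(5a**2 + 49a + 78) + ((196/25)a + 392/25)
  5a**2 + 49a + 78 = ((125/196)a + 975/196)((196/25)a + 392/25) + (0)
Last nonzero remainder: (196/25)a + 392/25. Dividing through by 196/25 gives the monic gcd a + 2.
Cancel a + 2 from numerator and denominator to get the reduced form.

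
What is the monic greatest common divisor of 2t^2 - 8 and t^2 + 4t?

1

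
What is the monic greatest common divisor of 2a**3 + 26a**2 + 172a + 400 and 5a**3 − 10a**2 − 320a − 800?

a + 4

Euclidean algorithm in ℚ[a]:
  2a**3 + 26a**2 + 172a + 400 = (2/5)(5a**3 − 10a**2 − 320a − 800) + (30a**2 + 300a + 720)
  5a**3 − 10a**2 − 320a − 800 = ((1/6)a − 2)(30a**2 + 300a + 720) + (160a + 640)
  30a**2 + 300a + 720 = ((3/16)a + 9/8)(160a + 640) + (0)
Last nonzero remainder: 160a + 640. Dividing through by 160 gives the monic gcd a + 4.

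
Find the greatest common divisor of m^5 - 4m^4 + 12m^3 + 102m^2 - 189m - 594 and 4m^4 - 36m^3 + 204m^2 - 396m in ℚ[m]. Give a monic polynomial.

m^3 - 9m^2 + 51m - 99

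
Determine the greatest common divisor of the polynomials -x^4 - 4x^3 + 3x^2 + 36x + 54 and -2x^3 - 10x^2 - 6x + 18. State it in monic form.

x + 3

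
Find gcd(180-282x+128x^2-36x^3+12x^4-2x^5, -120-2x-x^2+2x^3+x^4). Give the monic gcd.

-30+7x-2x^2+x^3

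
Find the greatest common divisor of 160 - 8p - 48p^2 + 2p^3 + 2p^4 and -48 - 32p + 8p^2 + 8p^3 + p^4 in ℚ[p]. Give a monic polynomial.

-4 + p^2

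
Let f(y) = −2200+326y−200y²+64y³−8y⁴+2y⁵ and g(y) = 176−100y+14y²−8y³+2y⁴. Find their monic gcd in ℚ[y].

Repeated division with remainder:
  2y⁵−8y⁴+64y³−200y²+326y−2200 = (y)(2y⁴−8y³+14y²−100y+176) + (50y³−100y²+150y−2200)
  2y⁴−8y³+14y²−100y+176 = ((1/25)y−2/25)(50y³−100y²+150y−2200) + (0)
Last nonzero remainder: 50y³−100y²+150y−2200. Dividing through by 50 gives the monic gcd y³−2y²+3y−44.

−44+3y−2y²+y³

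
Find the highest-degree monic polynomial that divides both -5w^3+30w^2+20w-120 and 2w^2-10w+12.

w-2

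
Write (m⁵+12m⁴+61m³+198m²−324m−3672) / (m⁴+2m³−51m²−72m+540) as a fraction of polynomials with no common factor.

(m³+9m²+52m+204)/(m²−m−30)

Apply the Euclidean algorithm:
  m⁵+12m⁴+61m³+198m²−324m−3672 = (m+10)(m⁴+2m³−51m²−72m+540) + (92m³+780m²−144m−9072)
  m⁴+2m³−51m²−72m+540 = ((1/92)m−149/2116)(92m³+780m²−144m−9072) + ((2904/529)m²+(8712/529)m−52272/529)
  92m³+780m²−144m−9072 = ((12167/726)m+11109/121)((2904/529)m²+(8712/529)m−52272/529) + (0)
Last nonzero remainder: (2904/529)m²+(8712/529)m−52272/529. Dividing through by 2904/529 gives the monic gcd m²+3m−18.
Cancel m²+3m−18 from numerator and denominator to get the reduced form.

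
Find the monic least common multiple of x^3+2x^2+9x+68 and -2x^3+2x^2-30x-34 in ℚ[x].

x^4+3x^3+11x^2+77x+68

Apply the Euclidean algorithm:
  x^3+2x^2+9x+68 = (-1/2)(-2x^3+2x^2-30x-34) + (3x^2-6x+51)
  -2x^3+2x^2-30x-34 = (-(2/3)x-2/3)(3x^2-6x+51) + (0)
Last nonzero remainder: 3x^2-6x+51. Dividing through by 3 gives the monic gcd x^2-2x+17.
Then lcm(f, g) = f·g / gcd(f, g); expanding and making the result monic gives the answer.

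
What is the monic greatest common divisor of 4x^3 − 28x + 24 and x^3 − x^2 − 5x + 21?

x + 3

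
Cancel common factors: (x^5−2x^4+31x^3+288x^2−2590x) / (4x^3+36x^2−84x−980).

(x^3−4x^2+74x)/(4x+28)

By polynomial division,
  x^5−2x^4+31x^3+288x^2−2590x = ((1/4)x^2−(11/4)x+151/4)(4x^3+36x^2−84x−980) + (−1057x^2−2114x+36995)
  4x^3+36x^2−84x−980 = (−(4/1057)x−4/151)(−1057x^2−2114x+36995) + (0)
Last nonzero remainder: −1057x^2−2114x+36995. Dividing through by −1057 gives the monic gcd x^2+2x−35.
Cancel x^2+2x−35 from numerator and denominator to get the reduced form.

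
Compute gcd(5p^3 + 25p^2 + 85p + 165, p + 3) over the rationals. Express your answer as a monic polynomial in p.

p + 3

Euclidean algorithm in ℚ[p]:
  5p^3 + 25p^2 + 85p + 165 = (5p^2 + 10p + 55)(p + 3) + (0)
The last nonzero remainder p + 3 is already monic.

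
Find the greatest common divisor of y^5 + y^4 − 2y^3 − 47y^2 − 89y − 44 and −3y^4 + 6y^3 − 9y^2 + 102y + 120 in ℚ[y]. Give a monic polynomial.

Apply the Euclidean algorithm:
  y^5 + y^4 − 2y^3 − 47y^2 − 89y − 44 = (−(1/3)y − 1)(−3y^4 + 6y^3 − 9y^2 + 102y + 120) + (y^3 − 22y^2 + 53y + 76)
  −3y^4 + 6y^3 − 9y^2 + 102y + 120 = (−3y − 60)(y^3 − 22y^2 + 53y + 76) + (−1170y^2 + 3510y + 4680)
  y^3 − 22y^2 + 53y + 76 = (−(1/1170)y + 19/1170)(−1170y^2 + 3510y + 4680) + (0)
Last nonzero remainder: −1170y^2 + 3510y + 4680. Dividing through by −1170 gives the monic gcd y^2 − 3y − 4.

y^2 − 3y − 4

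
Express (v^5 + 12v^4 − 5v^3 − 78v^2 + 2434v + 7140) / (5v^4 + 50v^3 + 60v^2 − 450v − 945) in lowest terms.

Euclidean algorithm in ℚ[v]:
  v^5 + 12v^4 − 5v^3 − 78v^2 + 2434v + 7140 = ((1/5)v + 2/5)(5v^4 + 50v^3 + 60v^2 − 450v − 945) + (−37v^3 − 12v^2 + 2803v + 7518)
  5v^4 + 50v^3 + 60v^2 − 450v − 945 = (−(5/37)v − 1790/1369)(−37v^3 − 12v^2 + 2803v + 7518) + ((579215/1369)v^2 + (5792150/1369)v + 12163515/1369)
  −37v^3 − 12v^2 + 2803v + 7518 = (−(50653/579215)v + 490102/579215)((579215/1369)v^2 + (5792150/1369)v + 12163515/1369) + (0)
Last nonzero remainder: (579215/1369)v^2 + (5792150/1369)v + 12163515/1369. Dividing through by 579215/1369 gives the monic gcd v^2 + 10v + 21.
Cancel v^2 + 10v + 21 from numerator and denominator to get the reduced form.

(v^3 + 2v^2 − 46v + 340)/(5v^2 − 45)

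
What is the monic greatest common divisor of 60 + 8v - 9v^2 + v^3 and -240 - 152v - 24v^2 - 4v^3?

2 + v

Apply the Euclidean algorithm:
  v^3 - 9v^2 + 8v + 60 = (-1/4)(-4v^3 - 24v^2 - 152v - 240) + (-15v^2 - 30v)
  -4v^3 - 24v^2 - 152v - 240 = ((4/15)v + 16/15)(-15v^2 - 30v) + (-120v - 240)
  -15v^2 - 30v = ((1/8)v)(-120v - 240) + (0)
Last nonzero remainder: -120v - 240. Dividing through by -120 gives the monic gcd v + 2.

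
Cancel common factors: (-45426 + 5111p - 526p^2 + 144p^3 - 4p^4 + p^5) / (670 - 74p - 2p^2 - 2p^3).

Apply the Euclidean algorithm:
  p^5 - 4p^4 + 144p^3 - 526p^2 + 5111p - 45426 = (-(1/2)p^2 + (5/2)p - 56)(-2p^3 - 2p^2 - 74p + 670) + (-118p^2 - 708p - 7906)
  -2p^3 - 2p^2 - 74p + 670 = ((1/59)p - 5/59)(-118p^2 - 708p - 7906) + (0)
Last nonzero remainder: -118p^2 - 708p - 7906. Dividing through by -118 gives the monic gcd p^2 + 6p + 67.
Cancel p^2 + 6p + 67 from numerator and denominator to get the reduced form.

(678 - 137p + 10p^2 - p^3)/(-10 + 2p)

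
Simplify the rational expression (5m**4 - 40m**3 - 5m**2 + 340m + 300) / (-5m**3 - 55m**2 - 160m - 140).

By polynomial division,
  5m**4 - 40m**3 - 5m**2 + 340m + 300 = (-m + 19)(-5m**3 - 55m**2 - 160m - 140) + (880m**2 + 3240m + 2960)
  -5m**3 - 55m**2 - 160m - 140 = (-(1/176)m - 161/3872)(880m**2 + 3240m + 2960) + (-(4095/484)m - 4095/242)
  880m**2 + 3240m + 2960 = (-(85184/819)m - 143264/819)(-(4095/484)m - 4095/242) + (0)
Last nonzero remainder: -(4095/484)m - 4095/242. Dividing through by -4095/484 gives the monic gcd m + 2.
Cancel m + 2 from numerator and denominator to get the reduced form.

(-m**3 + 10m**2 - 19m - 30)/(m**2 + 9m + 14)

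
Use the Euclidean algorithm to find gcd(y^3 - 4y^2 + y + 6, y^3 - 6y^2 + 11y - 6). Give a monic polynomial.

y^2 - 5y + 6

Repeated division with remainder:
  y^3 - 4y^2 + y + 6 = (y^3 - 6y^2 + 11y - 6) + (2y^2 - 10y + 12)
  y^3 - 6y^2 + 11y - 6 = ((1/2)y - 1/2)(2y^2 - 10y + 12) + (0)
Last nonzero remainder: 2y^2 - 10y + 12. Dividing through by 2 gives the monic gcd y^2 - 5y + 6.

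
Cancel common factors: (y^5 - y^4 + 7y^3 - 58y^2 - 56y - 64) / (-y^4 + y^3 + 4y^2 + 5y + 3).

Apply the Euclidean algorithm:
  y^5 - y^4 + 7y^3 - 58y^2 - 56y - 64 = (-y)(-y^4 + y^3 + 4y^2 + 5y + 3) + (11y^3 - 53y^2 - 53y - 64)
  -y^4 + y^3 + 4y^2 + 5y + 3 = (-(1/11)y - 42/121)(11y^3 - 53y^2 - 53y - 64) + (-(2325/121)y^2 - (2325/121)y - 2325/121)
  11y^3 - 53y^2 - 53y - 64 = (-(1331/2325)y + 7744/2325)(-(2325/121)y^2 - (2325/121)y - 2325/121) + (0)
Last nonzero remainder: -(2325/121)y^2 - (2325/121)y - 2325/121. Dividing through by -2325/121 gives the monic gcd y^2 + y + 1.
Cancel y^2 + y + 1 from numerator and denominator to get the reduced form.

(-y^3 + 2y^2 - 8y + 64)/(y^2 - 2y - 3)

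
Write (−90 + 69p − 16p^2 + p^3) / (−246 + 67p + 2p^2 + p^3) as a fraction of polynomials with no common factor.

(30 − 13p + p^2)/(82 + 5p + p^2)

Repeated division with remainder:
  p^3 − 16p^2 + 69p − 90 = (p^3 + 2p^2 + 67p − 246) + (−18p^2 + 2p + 156)
  p^3 + 2p^2 + 67p − 246 = (−(1/18)p − 19/162)(−18p^2 + 2p + 156) + ((6148/81)p − 6148/27)
  −18p^2 + 2p + 156 = (−(729/3074)p − 1053/1537)((6148/81)p − 6148/27) + (0)
Last nonzero remainder: (6148/81)p − 6148/27. Dividing through by 6148/81 gives the monic gcd p − 3.
Cancel p − 3 from numerator and denominator to get the reduced form.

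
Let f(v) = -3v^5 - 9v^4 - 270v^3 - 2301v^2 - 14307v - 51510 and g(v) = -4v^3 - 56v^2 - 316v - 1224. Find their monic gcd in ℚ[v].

v^2 + 5v + 34

Apply the Euclidean algorithm:
  -3v^5 - 9v^4 - 270v^3 - 2301v^2 - 14307v - 51510 = ((3/4)v^2 - (33/4)v + 495/4)(-4v^3 - 56v^2 - 316v - 1224) + (2940v^2 + 14700v + 99960)
  -4v^3 - 56v^2 - 316v - 1224 = (-(1/735)v - 3/245)(2940v^2 + 14700v + 99960) + (0)
Last nonzero remainder: 2940v^2 + 14700v + 99960. Dividing through by 2940 gives the monic gcd v^2 + 5v + 34.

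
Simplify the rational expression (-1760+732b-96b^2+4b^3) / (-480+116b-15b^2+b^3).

Apply the Euclidean algorithm:
  4b^3-96b^2+732b-1760 = (4)(b^3-15b^2+116b-480) + (-36b^2+268b+160)
  b^3-15b^2+116b-480 = (-(1/36)b+17/81)(-36b^2+268b+160) + ((5200/81)b-41600/81)
  -36b^2+268b+160 = (-(729/1300)b-81/260)((5200/81)b-41600/81) + (0)
Last nonzero remainder: (5200/81)b-41600/81. Dividing through by 5200/81 gives the monic gcd b-8.
Cancel b-8 from numerator and denominator to get the reduced form.

(220-64b+4b^2)/(60-7b+b^2)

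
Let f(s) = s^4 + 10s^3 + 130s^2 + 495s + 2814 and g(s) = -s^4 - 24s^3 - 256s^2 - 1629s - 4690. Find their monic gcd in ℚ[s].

s^2 + 7s + 67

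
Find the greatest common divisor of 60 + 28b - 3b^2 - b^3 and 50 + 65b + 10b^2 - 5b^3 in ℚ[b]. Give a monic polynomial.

Repeated division with remainder:
  -b^3 - 3b^2 + 28b + 60 = (1/5)(-5b^3 + 10b^2 + 65b + 50) + (-5b^2 + 15b + 50)
  -5b^3 + 10b^2 + 65b + 50 = (b + 1)(-5b^2 + 15b + 50) + (0)
Last nonzero remainder: -5b^2 + 15b + 50. Dividing through by -5 gives the monic gcd b^2 - 3b - 10.

-10 - 3b + b^2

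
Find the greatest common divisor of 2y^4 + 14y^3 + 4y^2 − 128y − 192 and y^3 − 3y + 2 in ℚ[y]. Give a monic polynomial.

y + 2

Euclidean algorithm in ℚ[y]:
  2y^4 + 14y^3 + 4y^2 − 128y − 192 = (2y + 14)(y^3 − 3y + 2) + (10y^2 − 90y − 220)
  y^3 − 3y + 2 = ((1/10)y + 9/10)(10y^2 − 90y − 220) + (100y + 200)
  10y^2 − 90y − 220 = ((1/10)y − 11/10)(100y + 200) + (0)
Last nonzero remainder: 100y + 200. Dividing through by 100 gives the monic gcd y + 2.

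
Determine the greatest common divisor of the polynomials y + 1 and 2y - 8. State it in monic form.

1

Apply the Euclidean algorithm:
  y + 1 = (1/2)(2y - 8) + (5)
  2y - 8 = ((2/5)y - 8/5)(5) + (0)
The last nonzero remainder is the constant 5, so the polynomials are coprime and gcd = 1.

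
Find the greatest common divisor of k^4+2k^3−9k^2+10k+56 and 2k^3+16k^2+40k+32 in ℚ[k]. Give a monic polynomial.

k^2+6k+8

Apply the Euclidean algorithm:
  k^4+2k^3−9k^2+10k+56 = ((1/2)k−3)(2k^3+16k^2+40k+32) + (19k^2+114k+152)
  2k^3+16k^2+40k+32 = ((2/19)k+4/19)(19k^2+114k+152) + (0)
Last nonzero remainder: 19k^2+114k+152. Dividing through by 19 gives the monic gcd k^2+6k+8.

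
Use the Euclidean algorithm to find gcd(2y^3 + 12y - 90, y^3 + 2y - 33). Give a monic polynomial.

Apply the Euclidean algorithm:
  2y^3 + 12y - 90 = (2)(y^3 + 2y - 33) + (8y - 24)
  y^3 + 2y - 33 = ((1/8)y^2 + (3/8)y + 11/8)(8y - 24) + (0)
Last nonzero remainder: 8y - 24. Dividing through by 8 gives the monic gcd y - 3.

y - 3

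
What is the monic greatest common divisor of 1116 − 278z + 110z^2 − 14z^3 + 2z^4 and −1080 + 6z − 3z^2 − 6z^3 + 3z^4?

Apply the Euclidean algorithm:
  2z^4 − 14z^3 + 110z^2 − 278z + 1116 = (2/3)(3z^4 − 6z^3 − 3z^2 + 6z − 1080) + (−10z^3 + 112z^2 − 282z + 1836)
  3z^4 − 6z^3 − 3z^2 + 6z − 1080 = (−(3/10)z − 69/25)(−10z^3 + 112z^2 − 282z + 1836) + ((5538/25)z^2 − (5538/25)z + 99684/25)
  −10z^3 + 112z^2 − 282z + 1836 = (−(125/2769)z + 425/923)((5538/25)z^2 − (5538/25)z + 99684/25) + (0)
Last nonzero remainder: (5538/25)z^2 − (5538/25)z + 99684/25. Dividing through by 5538/25 gives the monic gcd z^2 − z + 18.

18 − z + z^2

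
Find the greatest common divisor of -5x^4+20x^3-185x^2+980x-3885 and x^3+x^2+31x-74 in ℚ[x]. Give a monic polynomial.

x^2+3x+37

Repeated division with remainder:
  -5x^4+20x^3-185x^2+980x-3885 = (-5x+25)(x^3+x^2+31x-74) + (-55x^2-165x-2035)
  x^3+x^2+31x-74 = (-(1/55)x+2/55)(-55x^2-165x-2035) + (0)
Last nonzero remainder: -55x^2-165x-2035. Dividing through by -55 gives the monic gcd x^2+3x+37.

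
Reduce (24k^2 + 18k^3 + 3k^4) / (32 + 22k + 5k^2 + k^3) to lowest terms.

(12k^2 + 3k^3)/(16 + 3k + k^2)

Apply the Euclidean algorithm:
  3k^4 + 18k^3 + 24k^2 = (3k + 3)(k^3 + 5k^2 + 22k + 32) + (-57k^2 - 162k - 96)
  k^3 + 5k^2 + 22k + 32 = (-(1/57)k - 41/1083)(-57k^2 - 162k - 96) + ((5120/361)k + 10240/361)
  -57k^2 - 162k - 96 = (-(20577/5120)k - 1083/320)((5120/361)k + 10240/361) + (0)
Last nonzero remainder: (5120/361)k + 10240/361. Dividing through by 5120/361 gives the monic gcd k + 2.
Cancel k + 2 from numerator and denominator to get the reduced form.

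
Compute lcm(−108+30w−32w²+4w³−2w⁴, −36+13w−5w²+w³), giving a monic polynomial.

−216+114w−79w²+24w³−6w⁴+w⁵

Apply the Euclidean algorithm:
  −2w⁴+4w³−32w²+30w−108 = (−2w−6)(w³−5w²+13w−36) + (−36w²+36w−324)
  w³−5w²+13w−36 = (−(1/36)w+1/9)(−36w²+36w−324) + (0)
Last nonzero remainder: −36w²+36w−324. Dividing through by −36 gives the monic gcd w²−w+9.
Then lcm(f, g) = f·g / gcd(f, g); expanding and making the result monic gives the answer.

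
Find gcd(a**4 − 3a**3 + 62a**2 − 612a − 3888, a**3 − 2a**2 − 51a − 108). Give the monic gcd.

a**2 − 5a − 36

By polynomial division,
  a**4 − 3a**3 + 62a**2 − 612a − 3888 = (a − 1)(a**3 − 2a**2 − 51a − 108) + (111a**2 − 555a − 3996)
  a**3 − 2a**2 − 51a − 108 = ((1/111)a + 1/37)(111a**2 − 555a − 3996) + (0)
Last nonzero remainder: 111a**2 − 555a − 3996. Dividing through by 111 gives the monic gcd a**2 − 5a − 36.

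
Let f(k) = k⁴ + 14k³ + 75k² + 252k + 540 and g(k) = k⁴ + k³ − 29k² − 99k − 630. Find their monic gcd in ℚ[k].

k³ + 8k² + 27k + 90

Euclidean algorithm in ℚ[k]:
  k⁴ + 14k³ + 75k² + 252k + 540 = (k⁴ + k³ − 29k² − 99k − 630) + (13k³ + 104k² + 351k + 1170)
  k⁴ + k³ − 29k² − 99k − 630 = ((1/13)k − 7/13)(13k³ + 104k² + 351k + 1170) + (0)
Last nonzero remainder: 13k³ + 104k² + 351k + 1170. Dividing through by 13 gives the monic gcd k³ + 8k² + 27k + 90.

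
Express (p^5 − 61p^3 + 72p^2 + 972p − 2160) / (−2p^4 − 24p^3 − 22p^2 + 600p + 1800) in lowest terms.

(−p^2 + 7p − 12)/(2p + 10)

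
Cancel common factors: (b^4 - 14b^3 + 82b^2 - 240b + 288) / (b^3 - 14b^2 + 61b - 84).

(b^3 - 10b^2 + 42b - 72)/(b^2 - 10b + 21)

Euclidean algorithm in ℚ[b]:
  b^4 - 14b^3 + 82b^2 - 240b + 288 = (b)(b^3 - 14b^2 + 61b - 84) + (21b^2 - 156b + 288)
  b^3 - 14b^2 + 61b - 84 = ((1/21)b - 46/147)(21b^2 - 156b + 288) + (-(75/49)b + 300/49)
  21b^2 - 156b + 288 = (-(343/25)b + 1176/25)(-(75/49)b + 300/49) + (0)
Last nonzero remainder: -(75/49)b + 300/49. Dividing through by -75/49 gives the monic gcd b - 4.
Cancel b - 4 from numerator and denominator to get the reduced form.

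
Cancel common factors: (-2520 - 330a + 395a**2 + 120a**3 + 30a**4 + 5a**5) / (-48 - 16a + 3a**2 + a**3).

Apply the Euclidean algorithm:
  5a**5 + 30a**4 + 120a**3 + 395a**2 - 330a - 2520 = (5a**2 + 15a + 155)(a**3 + 3a**2 - 16a - 48) + (410a**2 + 2870a + 4920)
  a**3 + 3a**2 - 16a - 48 = ((1/410)a - 2/205)(410a**2 + 2870a + 4920) + (0)
Last nonzero remainder: 410a**2 + 2870a + 4920. Dividing through by 410 gives the monic gcd a**2 + 7a + 12.
Cancel a**2 + 7a + 12 from numerator and denominator to get the reduced form.

(-210 + 95a - 5a**2 + 5a**3)/(-4 + a)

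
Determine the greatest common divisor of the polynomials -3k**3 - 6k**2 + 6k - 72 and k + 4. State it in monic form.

k + 4

Euclidean algorithm in ℚ[k]:
  -3k**3 - 6k**2 + 6k - 72 = (-3k**2 + 6k - 18)(k + 4) + (0)
The last nonzero remainder k + 4 is already monic.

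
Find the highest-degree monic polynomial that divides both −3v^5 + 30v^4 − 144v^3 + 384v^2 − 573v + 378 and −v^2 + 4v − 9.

v^2 − 4v + 9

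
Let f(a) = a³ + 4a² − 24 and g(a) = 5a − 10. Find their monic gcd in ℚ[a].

a − 2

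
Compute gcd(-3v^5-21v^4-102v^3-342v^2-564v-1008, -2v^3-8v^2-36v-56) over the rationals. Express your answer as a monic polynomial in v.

v^2+2v+14

By polynomial division,
  -3v^5-21v^4-102v^3-342v^2-564v-1008 = ((3/2)v^2+(9/2)v+6)(-2v^3-8v^2-36v-56) + (-48v^2-96v-672)
  -2v^3-8v^2-36v-56 = ((1/24)v+1/12)(-48v^2-96v-672) + (0)
Last nonzero remainder: -48v^2-96v-672. Dividing through by -48 gives the monic gcd v^2+2v+14.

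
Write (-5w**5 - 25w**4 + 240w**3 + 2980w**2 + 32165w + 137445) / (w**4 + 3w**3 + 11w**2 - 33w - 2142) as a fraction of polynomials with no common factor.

(-5w**2 + 20w + 385)/(w - 6)

Repeated division with remainder:
  -5w**5 - 25w**4 + 240w**3 + 2980w**2 + 32165w + 137445 = (-5w - 10)(w**4 + 3w**3 + 11w**2 - 33w - 2142) + (325w**3 + 2925w**2 + 21125w + 116025)
  w**4 + 3w**3 + 11w**2 - 33w - 2142 = ((1/325)w - 6/325)(325w**3 + 2925w**2 + 21125w + 116025) + (0)
Last nonzero remainder: 325w**3 + 2925w**2 + 21125w + 116025. Dividing through by 325 gives the monic gcd w**3 + 9w**2 + 65w + 357.
Cancel w**3 + 9w**2 + 65w + 357 from numerator and denominator to get the reduced form.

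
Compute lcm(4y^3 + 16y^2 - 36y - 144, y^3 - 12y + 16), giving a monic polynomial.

y^5 - 21y^3 + 16y^2 + 108y - 144

Repeated division with remainder:
  4y^3 + 16y^2 - 36y - 144 = (4)(y^3 - 12y + 16) + (16y^2 + 12y - 208)
  y^3 - 12y + 16 = ((1/16)y - 3/64)(16y^2 + 12y - 208) + ((25/16)y + 25/4)
  16y^2 + 12y - 208 = ((256/25)y - 832/25)((25/16)y + 25/4) + (0)
Last nonzero remainder: (25/16)y + 25/4. Dividing through by 25/16 gives the monic gcd y + 4.
Then lcm(f, g) = f·g / gcd(f, g); expanding and making the result monic gives the answer.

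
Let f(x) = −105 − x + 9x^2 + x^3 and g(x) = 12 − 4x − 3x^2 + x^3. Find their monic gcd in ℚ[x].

Apply the Euclidean algorithm:
  x^3 + 9x^2 − x − 105 = (x^3 − 3x^2 − 4x + 12) + (12x^2 + 3x − 117)
  x^3 − 3x^2 − 4x + 12 = ((1/12)x − 13/48)(12x^2 + 3x − 117) + ((105/16)x − 315/16)
  12x^2 + 3x − 117 = ((64/35)x + 208/35)((105/16)x − 315/16) + (0)
Last nonzero remainder: (105/16)x − 315/16. Dividing through by 105/16 gives the monic gcd x − 3.

−3 + x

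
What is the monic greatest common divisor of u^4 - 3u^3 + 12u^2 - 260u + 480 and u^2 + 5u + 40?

u^2 + 5u + 40

By polynomial division,
  u^4 - 3u^3 + 12u^2 - 260u + 480 = (u^2 - 8u + 12)(u^2 + 5u + 40) + (0)
The last nonzero remainder u^2 + 5u + 40 is already monic.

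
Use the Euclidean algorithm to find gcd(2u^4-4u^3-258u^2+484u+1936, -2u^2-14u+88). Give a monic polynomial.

u^2+7u-44

By polynomial division,
  2u^4-4u^3-258u^2+484u+1936 = (-u^2+9u+22)(-2u^2-14u+88) + (0)
Last nonzero remainder: -2u^2-14u+88. Dividing through by -2 gives the monic gcd u^2+7u-44.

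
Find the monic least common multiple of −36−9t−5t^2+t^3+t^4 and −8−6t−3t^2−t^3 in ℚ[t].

−72−54t−19t^2−3t^3+3t^4+t^5

By polynomial division,
  t^4+t^3−5t^2−9t−36 = (−t+2)(−t^3−3t^2−6t−8) + (−5t^2−5t−20)
  −t^3−3t^2−6t−8 = ((1/5)t+2/5)(−5t^2−5t−20) + (0)
Last nonzero remainder: −5t^2−5t−20. Dividing through by −5 gives the monic gcd t^2+t+4.
Then lcm(f, g) = f·g / gcd(f, g); expanding and making the result monic gives the answer.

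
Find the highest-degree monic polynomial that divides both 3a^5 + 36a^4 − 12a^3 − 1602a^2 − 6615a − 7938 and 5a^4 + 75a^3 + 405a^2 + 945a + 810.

a^3 + 12a^2 + 45a + 54

Repeated division with remainder:
  3a^5 + 36a^4 − 12a^3 − 1602a^2 − 6615a − 7938 = ((3/5)a − 9/5)(5a^4 + 75a^3 + 405a^2 + 945a + 810) + (−120a^3 − 1440a^2 − 5400a − 6480)
  5a^4 + 75a^3 + 405a^2 + 945a + 810 = (−(1/24)a − 1/8)(−120a^3 − 1440a^2 − 5400a − 6480) + (0)
Last nonzero remainder: −120a^3 − 1440a^2 − 5400a − 6480. Dividing through by −120 gives the monic gcd a^3 + 12a^2 + 45a + 54.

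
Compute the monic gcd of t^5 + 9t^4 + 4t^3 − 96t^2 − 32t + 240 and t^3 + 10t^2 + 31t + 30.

Euclidean algorithm in ℚ[t]:
  t^5 + 9t^4 + 4t^3 − 96t^2 − 32t + 240 = (t^2 − t − 17)(t^3 + 10t^2 + 31t + 30) + (75t^2 + 525t + 750)
  t^3 + 10t^2 + 31t + 30 = ((1/75)t + 1/25)(75t^2 + 525t + 750) + (0)
Last nonzero remainder: 75t^2 + 525t + 750. Dividing through by 75 gives the monic gcd t^2 + 7t + 10.

t^2 + 7t + 10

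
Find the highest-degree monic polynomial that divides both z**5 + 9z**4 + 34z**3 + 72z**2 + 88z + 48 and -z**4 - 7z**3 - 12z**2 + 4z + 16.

z**2 + 4z + 4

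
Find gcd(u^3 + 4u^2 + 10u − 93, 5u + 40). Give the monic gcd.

Apply the Euclidean algorithm:
  u^3 + 4u^2 + 10u − 93 = ((1/5)u^2 − (4/5)u + 42/5)(5u + 40) + (−429)
  5u + 40 = (−(5/429)u − 40/429)(−429) + (0)
The last nonzero remainder is the constant −429, so the polynomials are coprime and gcd = 1.

1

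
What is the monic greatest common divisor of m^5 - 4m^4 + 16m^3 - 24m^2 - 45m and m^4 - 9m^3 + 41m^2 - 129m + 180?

Repeated division with remainder:
  m^5 - 4m^4 + 16m^3 - 24m^2 - 45m = (m + 5)(m^4 - 9m^3 + 41m^2 - 129m + 180) + (20m^3 - 100m^2 + 420m - 900)
  m^4 - 9m^3 + 41m^2 - 129m + 180 = ((1/20)m - 1/5)(20m^3 - 100m^2 + 420m - 900) + (0)
Last nonzero remainder: 20m^3 - 100m^2 + 420m - 900. Dividing through by 20 gives the monic gcd m^3 - 5m^2 + 21m - 45.

m^3 - 5m^2 + 21m - 45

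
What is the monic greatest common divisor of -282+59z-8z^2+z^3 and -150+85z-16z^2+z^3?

Repeated division with remainder:
  z^3-8z^2+59z-282 = (z^3-16z^2+85z-150) + (8z^2-26z-132)
  z^3-16z^2+85z-150 = ((1/8)z-51/32)(8z^2-26z-132) + ((961/16)z-2883/8)
  8z^2-26z-132 = ((128/961)z+352/961)((961/16)z-2883/8) + (0)
Last nonzero remainder: (961/16)z-2883/8. Dividing through by 961/16 gives the monic gcd z-6.

-6+z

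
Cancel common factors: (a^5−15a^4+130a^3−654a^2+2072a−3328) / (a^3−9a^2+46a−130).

(a^3−11a^2+60a−128)/(a−5)

Repeated division with remainder:
  a^5−15a^4+130a^3−654a^2+2072a−3328 = (a^2−6a+30)(a^3−9a^2+46a−130) + (22a^2−88a+572)
  a^3−9a^2+46a−130 = ((1/22)a−5/22)(22a^2−88a+572) + (0)
Last nonzero remainder: 22a^2−88a+572. Dividing through by 22 gives the monic gcd a^2−4a+26.
Cancel a^2−4a+26 from numerator and denominator to get the reduced form.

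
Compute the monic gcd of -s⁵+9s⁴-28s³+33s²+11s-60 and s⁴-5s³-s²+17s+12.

s³-6s²+5s+12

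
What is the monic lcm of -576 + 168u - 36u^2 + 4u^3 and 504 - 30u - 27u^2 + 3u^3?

4032 - 744u - 18u^2 + 41u^3 - 12u^4 + u^5

Apply the Euclidean algorithm:
  4u^3 - 36u^2 + 168u - 576 = (4/3)(3u^3 - 27u^2 - 30u + 504) + (208u - 1248)
  3u^3 - 27u^2 - 30u + 504 = ((3/208)u^2 - (9/208)u - 21/52)(208u - 1248) + (0)
Last nonzero remainder: 208u - 1248. Dividing through by 208 gives the monic gcd u - 6.
Then lcm(f, g) = f·g / gcd(f, g); expanding and making the result monic gives the answer.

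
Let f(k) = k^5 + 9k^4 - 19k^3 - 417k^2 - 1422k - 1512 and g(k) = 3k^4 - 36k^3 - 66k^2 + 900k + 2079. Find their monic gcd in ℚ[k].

k^3 - k^2 - 33k - 63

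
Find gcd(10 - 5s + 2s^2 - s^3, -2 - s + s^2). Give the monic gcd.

-2 + s

Apply the Euclidean algorithm:
  -s^3 + 2s^2 - 5s + 10 = (-s + 1)(s^2 - s - 2) + (-6s + 12)
  s^2 - s - 2 = (-(1/6)s - 1/6)(-6s + 12) + (0)
Last nonzero remainder: -6s + 12. Dividing through by -6 gives the monic gcd s - 2.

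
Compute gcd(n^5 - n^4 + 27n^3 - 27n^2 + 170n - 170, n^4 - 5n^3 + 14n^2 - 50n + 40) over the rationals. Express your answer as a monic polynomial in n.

n^3 - n^2 + 10n - 10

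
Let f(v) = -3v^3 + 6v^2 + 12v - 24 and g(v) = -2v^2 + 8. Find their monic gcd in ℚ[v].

v^2 - 4

Repeated division with remainder:
  -3v^3 + 6v^2 + 12v - 24 = ((3/2)v - 3)(-2v^2 + 8) + (0)
Last nonzero remainder: -2v^2 + 8. Dividing through by -2 gives the monic gcd v^2 - 4.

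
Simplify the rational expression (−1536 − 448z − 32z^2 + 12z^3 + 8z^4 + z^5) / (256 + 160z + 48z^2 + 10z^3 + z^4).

(−24 + 2z + z^2)/(4 + z)

Repeated division with remainder:
  z^5 + 8z^4 + 12z^3 − 32z^2 − 448z − 1536 = (z − 2)(z^4 + 10z^3 + 48z^2 + 160z + 256) + (−16z^3 − 96z^2 − 384z − 1024)
  z^4 + 10z^3 + 48z^2 + 160z + 256 = (−(1/16)z − 1/4)(−16z^3 − 96z^2 − 384z − 1024) + (0)
Last nonzero remainder: −16z^3 − 96z^2 − 384z − 1024. Dividing through by −16 gives the monic gcd z^3 + 6z^2 + 24z + 64.
Cancel z^3 + 6z^2 + 24z + 64 from numerator and denominator to get the reduced form.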